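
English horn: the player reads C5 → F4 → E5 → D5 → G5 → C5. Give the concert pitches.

The English horn sounds a perfect fifth below written, so transpose each written note down a perfect fifth.
C5 becomes F4
F4 becomes Bb3
E5 becomes A4
D5 becomes G4
G5 becomes C5
C5 becomes F4

F4 Bb3 A4 G4 C5 F4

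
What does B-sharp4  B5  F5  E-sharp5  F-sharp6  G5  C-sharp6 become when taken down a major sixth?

D#4 D5 Ab4 G#4 A5 Bb4 E5

B#4: a sixth down reaches D, and 9 semitones makes it D#4.
B5: a sixth down reaches D, and 9 semitones makes it D5.
F5 down a major sixth is Ab4.
A major sixth down from E#5 gives G#4.
F#6 down a major sixth is A5.
A major sixth down from G5 gives Bb4.
A major sixth down from C#6 gives E5.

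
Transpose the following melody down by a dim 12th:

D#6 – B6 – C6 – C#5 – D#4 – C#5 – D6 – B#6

D#6 -> G##4
B6 -> E#5
C6 -> F#4
C#5 -> F##3
D#4 -> G##2
C#5 -> F##3
D6 -> G#4
B#6 -> E##5

G##4 E#5 F#4 F##3 G##2 F##3 G#4 E##5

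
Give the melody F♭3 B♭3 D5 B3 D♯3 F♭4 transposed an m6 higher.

A minor sixth up from Fb3 gives Dbb4.
Bb3: a sixth up reaches G, and 8 semitones makes it Gb4.
D5: a sixth up reaches B, and 8 semitones makes it Bb5.
B3 up a minor sixth is G4.
D#3: a sixth up reaches B, and 8 semitones makes it B3.
A minor sixth up from Fb4 gives Dbb5.

Dbb4 Gb4 Bb5 G4 B3 Dbb5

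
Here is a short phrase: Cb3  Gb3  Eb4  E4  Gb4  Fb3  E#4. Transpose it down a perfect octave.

Cb3 → Cb2
Gb3 → Gb2
Eb4 → Eb3
E4 → E3
Gb4 → Gb3
Fb3 → Fb2
E#4 → E#3

Cb2 Gb2 Eb3 E3 Gb3 Fb2 E#3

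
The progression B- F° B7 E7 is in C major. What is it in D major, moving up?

C#- G° C#7 F#7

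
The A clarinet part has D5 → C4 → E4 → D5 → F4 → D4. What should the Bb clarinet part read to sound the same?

C#5 B3 D#4 C#5 E4 C#4

First find concert pitch: the A clarinet sounds a minor third below written, so D5 C4 E4 D5 F4 D4 sounds B4 A3 C#4 B4 D4 B3.
Then write for Bb clarinet: it sounds a major second below written, so the part must be a major second above concert.
B4 → C#5
A3 → B3
C#4 → D#4
B4 → C#5
D4 → E4
B3 → C#4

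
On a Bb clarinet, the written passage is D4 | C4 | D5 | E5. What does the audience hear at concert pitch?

Written C4 on the Bb clarinet sounds as Bb3, a major second lower; apply that shift to every note.
D4 becomes C4
C4 becomes Bb3
D5 becomes C5
E5 becomes D5

C4 Bb3 C5 D5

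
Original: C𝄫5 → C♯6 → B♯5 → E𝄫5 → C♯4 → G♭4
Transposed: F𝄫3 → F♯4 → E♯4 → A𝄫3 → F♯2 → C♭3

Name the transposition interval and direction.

down a perfect twelfth

From Cbb5 to Fbb3 is 12 letter names — a twelfth of some quality.
Fbb3 to Cbb5 is 19 semitones, which makes it a perfect twelfth; the second version is lower, so the direction is down.
Checking another pair — Gb4 → Cb3 — gives the same interval.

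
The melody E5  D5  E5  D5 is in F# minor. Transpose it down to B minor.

A4 G4 A4 G4

F# minor to B minor down is a perfect fifth, so every note moves down by that interval.
E5 to A4
D5 to G4
E5 to A4
D5 to G4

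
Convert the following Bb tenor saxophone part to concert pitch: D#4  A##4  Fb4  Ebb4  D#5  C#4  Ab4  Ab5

The Bb tenor saxophone sounds a major ninth below written, so transpose each written note down a major ninth.
D#4 to C#3
A##4 to G##3
Fb4 to Ebb3
Ebb4 to Dbb3
D#5 to C#4
C#4 to B2
Ab4 to Gb3
Ab5 to Gb4

C#3 G##3 Ebb3 Dbb3 C#4 B2 Gb3 Gb4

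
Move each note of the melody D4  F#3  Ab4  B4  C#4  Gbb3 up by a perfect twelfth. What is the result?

A5 C#5 Eb6 F#6 G#5 Dbb5

D4 gives A5
F#3 gives C#5
Ab4 gives Eb6
B4 gives F#6
C#4 gives G#5
Gbb3 gives Dbb5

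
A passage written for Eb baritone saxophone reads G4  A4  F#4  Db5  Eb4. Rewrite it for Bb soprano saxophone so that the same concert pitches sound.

C3 D3 B2 Gb3 Ab2

First find concert pitch: the Eb baritone saxophone sounds a major thirteenth below written, so G4 A4 F#4 Db5 Eb4 sounds Bb2 C3 A2 Fb3 Gb2.
Then write for Bb soprano saxophone: it sounds a major second below written, so the part must be a major second above concert.
Bb2 → C3
C3 → D3
A2 → B2
Fb3 → Gb3
Gb2 → Ab2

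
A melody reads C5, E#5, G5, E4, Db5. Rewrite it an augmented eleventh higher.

C5 gives F#6
E#5 gives A##6
G5 gives C#7
E4 gives A#5
Db5 gives G6

F#6 A##6 C#7 A#5 G6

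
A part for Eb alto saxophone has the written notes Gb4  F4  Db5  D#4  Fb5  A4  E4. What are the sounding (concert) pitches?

Written C4 on the Eb alto saxophone sounds as Eb3, a major sixth lower; apply that shift to every note.
Gb4 gives Bbb3
F4 gives Ab3
Db5 gives Fb4
D#4 gives F#3
Fb5 gives Abb4
A4 gives C4
E4 gives G3

Bbb3 Ab3 Fb4 F#3 Abb4 C4 G3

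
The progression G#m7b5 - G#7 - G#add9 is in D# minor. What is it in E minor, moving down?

Am7b5 A7 Aadd9

D# minor down to E minor is a major seventh; each chord root moves by that interval while the quality stays the same.
G#m7b5: root G# down a major seventh → A, giving Am7b5.
G#7: root G# down a major seventh → A, giving A7.
G#add9: root G# down a major seventh → A, giving Aadd9.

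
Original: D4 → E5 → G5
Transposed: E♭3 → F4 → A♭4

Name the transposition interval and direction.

Take the first pair: D4 → Eb3. D to E spans 7 letter names, so the interval is some kind of seventh.
Eb3 to D4 is 11 semitones, which makes it a major seventh; the second version is lower, so the direction is down.
Checking another pair — G5 → Ab4 — gives the same interval.

down a major seventh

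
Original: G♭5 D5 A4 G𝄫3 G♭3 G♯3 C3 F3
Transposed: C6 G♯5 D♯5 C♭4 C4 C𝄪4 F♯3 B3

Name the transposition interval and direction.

up an augmented fourth

Take the first pair: Gb5 → C6. G to C spans 4 letter names, so the interval is some kind of fourth.
Gb5 to C6 is 6 semitones, which makes it an augmented fourth; the second version is higher, so the direction is up.
Checking another pair — F3 → B3 — gives the same interval.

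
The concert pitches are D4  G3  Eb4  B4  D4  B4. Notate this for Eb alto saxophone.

B4 E4 C5 G#5 B4 G#5

The Eb alto saxophone sounds a major sixth below written, so the written part must be a major sixth above concert — transpose each note up.
D4 gives B4
G3 gives E4
Eb4 gives C5
B4 gives G#5
D4 gives B4
B4 gives G#5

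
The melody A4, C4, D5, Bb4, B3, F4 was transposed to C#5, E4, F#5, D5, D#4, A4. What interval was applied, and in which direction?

up a major third

From A4 to C#5 is 3 letter names — a third of some quality.
A4 to C#5 is 4 semitones, which makes it a major third; the second version is higher, so the direction is up.
Checking another pair — F4 → A4 — gives the same interval.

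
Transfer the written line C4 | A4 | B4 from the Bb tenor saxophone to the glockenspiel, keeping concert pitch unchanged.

Bb0 G1 A1

First find concert pitch: the Bb tenor saxophone sounds a major ninth below written, so C4 A4 B4 sounds Bb2 G3 A3.
Then write for glockenspiel: it sounds a perfect fifteenth above written, so the part must be a perfect fifteenth below concert.
Bb2 → Bb0
G3 → G1
A3 → A1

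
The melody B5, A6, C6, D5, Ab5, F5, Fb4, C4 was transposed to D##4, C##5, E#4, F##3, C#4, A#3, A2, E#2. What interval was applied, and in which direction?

From B5 to D##4 is 13 letter names — a thirteenth of some quality.
D##4 to B5 is 19 semitones, which makes it a diminished thirteenth; the second version is lower, so the direction is down.
Checking another pair — C4 → E#2 — gives the same interval.

down a diminished thirteenth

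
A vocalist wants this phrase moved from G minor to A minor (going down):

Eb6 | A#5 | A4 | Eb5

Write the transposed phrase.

F5 B#4 B3 F4

From G down to A is a minor seventh; apply that to each pitch.
Eb6 gives F5
A#5 gives B#4
A4 gives B3
Eb5 gives F4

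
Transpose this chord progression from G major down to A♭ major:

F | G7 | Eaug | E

Gb Ab7 Faug F

G major down to A♭ major is a major seventh; each chord root moves by that interval while the quality stays the same.
F: root F down a major seventh → Gb, giving Gb.
G7: root G down a major seventh → Ab, giving Ab7.
Eaug: root E down a major seventh → F, giving Faug.
E: root E down a major seventh → F, giving F.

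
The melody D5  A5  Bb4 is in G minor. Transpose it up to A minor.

From G up to A is a major second; apply that to each pitch.
D5 to E5
A5 to B5
Bb4 to C5

E5 B5 C5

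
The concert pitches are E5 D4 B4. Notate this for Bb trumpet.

F#5 E4 C#5

The Bb trumpet sounds a major second below written, so the written part must be a major second above concert — transpose each note up.
E5 -> F#5
D4 -> E4
B4 -> C#5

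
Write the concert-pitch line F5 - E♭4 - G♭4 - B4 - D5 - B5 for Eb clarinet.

D5 C4 Eb4 G#4 B4 G#5

Written C4 sounds as Eb4 on the Eb clarinet, so concert pitches are written a minor third down.
F5 → D5
Eb4 → C4
Gb4 → Eb4
B4 → G#4
D5 → B4
B5 → G#5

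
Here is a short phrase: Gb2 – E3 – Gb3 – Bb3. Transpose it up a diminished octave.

Gbb3 Eb4 Gbb4 Bbb4

Gb2: an octave up reaches G, and 11 semitones makes it Gbb3.
E3: an octave up reaches E, and 11 semitones makes it Eb4.
A diminished octave up from Gb3 gives Gbb4.
Bb3 up a diminished octave is Bbb4.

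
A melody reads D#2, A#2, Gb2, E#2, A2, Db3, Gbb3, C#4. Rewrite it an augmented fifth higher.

A##2 E##3 D3 B##2 E#3 A3 Db4 G##4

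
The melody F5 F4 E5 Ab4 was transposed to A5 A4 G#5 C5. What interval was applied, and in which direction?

up a major third

Take the first pair: F5 → A5. F to A spans 3 letter names, so the interval is some kind of third.
F5 to A5 is 4 semitones, which makes it a major third; the second version is higher, so the direction is up.
Checking another pair — Ab4 → C5 — gives the same interval.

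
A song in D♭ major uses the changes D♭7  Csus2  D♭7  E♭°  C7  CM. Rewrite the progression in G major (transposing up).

D♭ major up to G major is an augmented fourth; each chord root moves by that interval while the quality stays the same.
D♭7: root D♭ up an augmented fourth → G, giving G7.
Csus2: root C up an augmented fourth → F#, giving F#sus2.
D♭7: root D♭ up an augmented fourth → G, giving G7.
E♭°: root E♭ up an augmented fourth → A, giving A°.
C7: root C up an augmented fourth → F#, giving F#7.
CM: root C up an augmented fourth → F#, giving F#M.

G7 F#sus2 G7 A° F#7 F#M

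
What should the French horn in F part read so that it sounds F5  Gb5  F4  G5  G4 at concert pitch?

The French horn in F sounds a perfect fifth below written, so the written part must be a perfect fifth above concert — transpose each note up.
F5 gives C6
Gb5 gives Db6
F4 gives C5
G5 gives D6
G4 gives D5

C6 Db6 C5 D6 D5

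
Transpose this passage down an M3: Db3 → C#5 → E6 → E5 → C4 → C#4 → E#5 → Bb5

A major third down from Db3 gives Bbb2.
A major third down from C#5 gives A4.
E6 down a major third is C6.
E5 down a major third is C5.
C4 down a major third is Ab3.
C#4 down a major third is A3.
E#5: a third down reaches C, and 4 semitones makes it C#5.
Bb5 down a major third is Gb5.

Bbb2 A4 C6 C5 Ab3 A3 C#5 Gb5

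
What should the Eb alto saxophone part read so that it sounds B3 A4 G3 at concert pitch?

G#4 F#5 E4

The Eb alto saxophone sounds a major sixth below written, so the written part must be a major sixth above concert — transpose each note up.
B3 -> G#4
A4 -> F#5
G3 -> E4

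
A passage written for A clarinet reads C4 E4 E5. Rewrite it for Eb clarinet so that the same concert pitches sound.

First find concert pitch: the A clarinet sounds a minor third below written, so C4 E4 E5 sounds A3 C#4 C#5.
Then write for Eb clarinet: it sounds a minor third above written, so the part must be a minor third below concert.
A3 → F#3
C#4 → A#3
C#5 → A#4

F#3 A#3 A#4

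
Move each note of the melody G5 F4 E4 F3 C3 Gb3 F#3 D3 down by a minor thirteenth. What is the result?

A minor thirteenth down from G5 gives B3.
F4: a thirteenth down reaches A, and 20 semitones makes it A2.
E4 down a minor thirteenth is G#2.
A minor thirteenth down from F3 gives A1.
C3 down a minor thirteenth is E1.
Gb3: a thirteenth down reaches B, and 20 semitones makes it Bb1.
F#3: a thirteenth down reaches A, and 20 semitones makes it A#1.
D3: a thirteenth down reaches F, and 20 semitones makes it F#1.

B3 A2 G#2 A1 E1 Bb1 A#1 F#1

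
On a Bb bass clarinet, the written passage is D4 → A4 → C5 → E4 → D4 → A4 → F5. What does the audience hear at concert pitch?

C3 G3 Bb3 D3 C3 G3 Eb4

Written C4 on the Bb bass clarinet sounds as Bb2, a major ninth lower; apply that shift to every note.
D4 to C3
A4 to G3
C5 to Bb3
E4 to D3
D4 to C3
A4 to G3
F5 to Eb4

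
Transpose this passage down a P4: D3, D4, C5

A2 A3 G4

D3 to A2
D4 to A3
C5 to G4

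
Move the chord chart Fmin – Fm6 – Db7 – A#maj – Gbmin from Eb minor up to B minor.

C#min C#m6 A7 E##maj Dmin

Eb minor up to B minor is an augmented fifth; each chord root moves by that interval while the quality stays the same.
Fmin: root F up an augmented fifth → C#, giving C#min.
Fm6: root F up an augmented fifth → C#, giving C#m6.
Db7: root Db up an augmented fifth → A, giving A7.
A#maj: root A# up an augmented fifth → E##, giving E##maj.
Gbmin: root Gb up an augmented fifth → D, giving Dmin.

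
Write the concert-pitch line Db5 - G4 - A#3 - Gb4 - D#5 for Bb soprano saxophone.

Eb5 A4 B#3 Ab4 E#5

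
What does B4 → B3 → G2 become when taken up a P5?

F#5 F#4 D3

B4 -> F#5
B3 -> F#4
G2 -> D3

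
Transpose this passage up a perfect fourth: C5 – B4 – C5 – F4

C5 up a perfect fourth is F5.
A perfect fourth up from B4 gives E5.
A perfect fourth up from C5 gives F5.
F4: a fourth up reaches B, and 5 semitones makes it Bb4.

F5 E5 F5 Bb4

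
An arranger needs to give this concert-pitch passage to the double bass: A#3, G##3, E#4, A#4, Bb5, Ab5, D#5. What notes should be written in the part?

A#4 G##4 E#5 A#5 Bb6 Ab6 D#6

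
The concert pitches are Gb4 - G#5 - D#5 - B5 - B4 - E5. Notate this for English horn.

The English horn sounds a perfect fifth below written, so the written part must be a perfect fifth above concert — transpose each note up.
Gb4 gives Db5
G#5 gives D#6
D#5 gives A#5
B5 gives F#6
B4 gives F#5
E5 gives B5

Db5 D#6 A#5 F#6 F#5 B5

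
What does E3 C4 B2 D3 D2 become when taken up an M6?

C#4 A4 G#3 B3 B2

E3 up a major sixth is C#4.
C4: a sixth up reaches A, and 9 semitones makes it A4.
B2: a sixth up reaches G, and 9 semitones makes it G#3.
D3 up a major sixth is B3.
A major sixth up from D2 gives B2.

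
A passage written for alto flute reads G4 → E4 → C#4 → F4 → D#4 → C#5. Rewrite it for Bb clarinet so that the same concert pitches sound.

First find concert pitch: the alto flute sounds a perfect fourth below written, so G4 E4 C#4 F4 D#4 C#5 sounds D4 B3 G#3 C4 A#3 G#4.
Then write for Bb clarinet: it sounds a major second below written, so the part must be a major second above concert.
D4 → E4
B3 → C#4
G#3 → A#3
C4 → D4
A#3 → B#3
G#4 → A#4

E4 C#4 A#3 D4 B#3 A#4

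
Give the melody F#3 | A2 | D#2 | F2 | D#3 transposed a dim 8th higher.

F#3: an octave up reaches F, and 11 semitones makes it F4.
A diminished octave up from A2 gives Ab3.
D#2 up a diminished octave is D3.
F2: an octave up reaches F, and 11 semitones makes it Fb3.
A diminished octave up from D#3 gives D4.

F4 Ab3 D3 Fb3 D4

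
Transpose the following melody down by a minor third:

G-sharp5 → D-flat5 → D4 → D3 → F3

E#5 Bb4 B3 B2 D3

A minor third down from G#5 gives E#5.
Db5: a third down reaches B, and 3 semitones makes it Bb4.
A minor third down from D4 gives B3.
D3: a third down reaches B, and 3 semitones makes it B2.
A minor third down from F3 gives D3.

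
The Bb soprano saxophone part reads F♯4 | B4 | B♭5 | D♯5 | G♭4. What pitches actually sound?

E4 A4 Ab5 C#5 Fb4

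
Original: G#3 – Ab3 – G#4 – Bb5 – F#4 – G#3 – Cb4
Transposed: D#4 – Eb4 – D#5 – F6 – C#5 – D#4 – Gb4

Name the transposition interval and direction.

up a perfect fifth

Take the first pair: G#3 → D#4. G to D spans 5 letter names, so the interval is some kind of fifth.
G#3 to D#4 is 7 semitones, which makes it a perfect fifth; the second version is higher, so the direction is up.
Checking another pair — Cb4 → Gb4 — gives the same interval.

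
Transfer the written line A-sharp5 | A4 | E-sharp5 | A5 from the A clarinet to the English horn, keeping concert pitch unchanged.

C##6 C#5 G##5 C#6

First find concert pitch: the A clarinet sounds a minor third below written, so A-sharp5 A4 E-sharp5 A5 sounds F##5 F#4 C##5 F#5.
Then write for English horn: it sounds a perfect fifth below written, so the part must be a perfect fifth above concert.
F##5 → C##6
F#4 → C#5
C##5 → G##5
F#5 → C#6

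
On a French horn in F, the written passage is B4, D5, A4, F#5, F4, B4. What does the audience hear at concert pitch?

Written C4 on the French horn in F sounds as F3, a perfect fifth lower; apply that shift to every note.
B4 becomes E4
D5 becomes G4
A4 becomes D4
F#5 becomes B4
F4 becomes Bb3
B4 becomes E4

E4 G4 D4 B4 Bb3 E4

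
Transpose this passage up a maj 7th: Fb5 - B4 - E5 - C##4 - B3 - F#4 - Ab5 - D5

Fb5 -> Eb6
B4 -> A#5
E5 -> D#6
C##4 -> B##4
B3 -> A#4
F#4 -> E#5
Ab5 -> G6
D5 -> C#6

Eb6 A#5 D#6 B##4 A#4 E#5 G6 C#6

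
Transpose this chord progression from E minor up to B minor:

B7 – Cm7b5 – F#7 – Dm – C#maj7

E minor up to B minor is a perfect fifth; each chord root moves by that interval while the quality stays the same.
B7: root B up a perfect fifth → F#, giving F#7.
Cm7b5: root C up a perfect fifth → G, giving Gm7b5.
F#7: root F# up a perfect fifth → C#, giving C#7.
Dm: root D up a perfect fifth → A, giving Am.
C#maj7: root C# up a perfect fifth → G#, giving G#maj7.

F#7 Gm7b5 C#7 Am G#maj7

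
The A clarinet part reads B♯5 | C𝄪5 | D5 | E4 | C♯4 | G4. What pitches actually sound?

Written C4 on the A clarinet sounds as A3, a minor third lower; apply that shift to every note.
B#5 gives G##5
C##5 gives A##4
D5 gives B4
E4 gives C#4
C#4 gives A#3
G4 gives E4

G##5 A##4 B4 C#4 A#3 E4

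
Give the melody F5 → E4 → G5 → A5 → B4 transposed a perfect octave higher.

A perfect octave up from F5 gives F6.
A perfect octave up from E4 gives E5.
A perfect octave up from G5 gives G6.
A5 up a perfect octave is A6.
B4 up a perfect octave is B5.

F6 E5 G6 A6 B5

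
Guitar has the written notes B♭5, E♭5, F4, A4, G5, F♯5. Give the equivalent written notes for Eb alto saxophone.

G5 C5 D4 F#4 E5 D#5

First find concert pitch: the guitar sounds a perfect octave below written, so B♭5 E♭5 F4 A4 G5 F♯5 sounds Bb4 Eb4 F3 A3 G4 F#4.
Then write for Eb alto saxophone: it sounds a major sixth below written, so the part must be a major sixth above concert.
Bb4 → G5
Eb4 → C5
F3 → D4
A3 → F#4
G4 → E5
F#4 → D#5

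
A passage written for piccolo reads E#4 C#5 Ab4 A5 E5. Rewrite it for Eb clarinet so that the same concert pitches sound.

C##5 A#5 F5 F#6 C#6

First find concert pitch: the piccolo sounds a perfect octave above written, so E#4 C#5 Ab4 A5 E5 sounds E#5 C#6 Ab5 A6 E6.
Then write for Eb clarinet: it sounds a minor third above written, so the part must be a minor third below concert.
E#5 → C##5
C#6 → A#5
Ab5 → F5
A6 → F#6
E6 → C#6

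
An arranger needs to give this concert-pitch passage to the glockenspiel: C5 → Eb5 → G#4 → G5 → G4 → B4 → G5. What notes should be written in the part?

C3 Eb3 G#2 G3 G2 B2 G3

Written C4 sounds as C6 on the glockenspiel, so concert pitches are written a perfect fifteenth down.
C5 to C3
Eb5 to Eb3
G#4 to G#2
G5 to G3
G4 to G2
B4 to B2
G5 to G3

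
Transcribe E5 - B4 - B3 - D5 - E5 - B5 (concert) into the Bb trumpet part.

The Bb trumpet sounds a major second below written, so the written part must be a major second above concert — transpose each note up.
E5 to F#5
B4 to C#5
B3 to C#4
D5 to E5
E5 to F#5
B5 to C#6

F#5 C#5 C#4 E5 F#5 C#6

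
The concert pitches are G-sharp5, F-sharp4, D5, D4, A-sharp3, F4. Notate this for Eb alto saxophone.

Written C4 sounds as Eb3 on the Eb alto saxophone, so concert pitches are written a major sixth up.
G#5 -> E#6
F#4 -> D#5
D5 -> B5
D4 -> B4
A#3 -> F##4
F4 -> D5

E#6 D#5 B5 B4 F##4 D5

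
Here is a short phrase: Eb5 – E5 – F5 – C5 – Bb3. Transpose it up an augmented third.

G#5 G##5 A#5 E#5 D#4

Eb5 gives G#5
E5 gives G##5
F5 gives A#5
C5 gives E#5
Bb3 gives D#4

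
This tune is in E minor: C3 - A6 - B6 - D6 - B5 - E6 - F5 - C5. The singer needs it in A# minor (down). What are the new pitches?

From E down to A# is a diminished fifth; apply that to each pitch.
C3 becomes F#2
A6 becomes D#6
B6 becomes E#6
D6 becomes G#5
B5 becomes E#5
E6 becomes A#5
F5 becomes B4
C5 becomes F#4

F#2 D#6 E#6 G#5 E#5 A#5 B4 F#4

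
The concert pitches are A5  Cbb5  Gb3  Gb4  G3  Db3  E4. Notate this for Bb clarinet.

The Bb clarinet sounds a major second below written, so the written part must be a major second above concert — transpose each note up.
A5 → B5
Cbb5 → Dbb5
Gb3 → Ab3
Gb4 → Ab4
G3 → A3
Db3 → Eb3
E4 → F#4

B5 Dbb5 Ab3 Ab4 A3 Eb3 F#4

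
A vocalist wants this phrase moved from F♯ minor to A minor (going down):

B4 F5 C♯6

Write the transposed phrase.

D4 Ab4 E5

F♯ minor to A minor down is a major sixth, so every note moves down by that interval.
B4 to D4
F5 to Ab4
C#6 to E5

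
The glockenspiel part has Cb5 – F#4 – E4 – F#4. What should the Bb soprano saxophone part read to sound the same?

Db7 G#6 F#6 G#6

First find concert pitch: the glockenspiel sounds a perfect fifteenth above written, so Cb5 F#4 E4 F#4 sounds Cb7 F#6 E6 F#6.
Then write for Bb soprano saxophone: it sounds a major second below written, so the part must be a major second above concert.
Cb7 → Db7
F#6 → G#6
E6 → F#6
F#6 → G#6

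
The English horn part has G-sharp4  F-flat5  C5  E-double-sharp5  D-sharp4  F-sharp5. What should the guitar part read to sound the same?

C#5 Bbb5 F5 A##5 G#4 B5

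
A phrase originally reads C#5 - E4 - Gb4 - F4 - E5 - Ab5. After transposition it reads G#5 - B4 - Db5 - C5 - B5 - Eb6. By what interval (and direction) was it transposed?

up a perfect fifth

From C#5 to G#5 is 5 letter names — a fifth of some quality.
C#5 to G#5 is 7 semitones, which makes it a perfect fifth; the second version is higher, so the direction is up.
Checking another pair — Ab5 → Eb6 — gives the same interval.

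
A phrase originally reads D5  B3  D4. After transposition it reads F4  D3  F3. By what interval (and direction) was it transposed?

Take the first pair: D5 → F4. D to F spans 6 letter names, so the interval is some kind of sixth.
F4 to D5 is 9 semitones, which makes it a major sixth; the second version is lower, so the direction is down.
Checking another pair — D4 → F3 — gives the same interval.

down a major sixth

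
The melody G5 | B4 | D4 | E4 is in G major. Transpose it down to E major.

G major to E major down is a minor third, so every note moves down by that interval.
G5 → E5
B4 → G#4
D4 → B3
E4 → C#4

E5 G#4 B3 C#4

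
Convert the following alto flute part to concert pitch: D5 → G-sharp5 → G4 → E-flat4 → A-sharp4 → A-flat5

A4 D#5 D4 Bb3 E#4 Eb5

Written C4 on the alto flute sounds as G3, a perfect fourth lower; apply that shift to every note.
D5 becomes A4
G#5 becomes D#5
G4 becomes D4
Eb4 becomes Bb3
A#4 becomes E#4
Ab5 becomes Eb5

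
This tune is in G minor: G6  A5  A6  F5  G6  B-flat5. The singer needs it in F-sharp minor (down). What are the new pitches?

From G down to F-sharp is a minor second; apply that to each pitch.
G6 becomes F#6
A5 becomes G#5
A6 becomes G#6
F5 becomes E5
G6 becomes F#6
Bb5 becomes A5

F#6 G#5 G#6 E5 F#6 A5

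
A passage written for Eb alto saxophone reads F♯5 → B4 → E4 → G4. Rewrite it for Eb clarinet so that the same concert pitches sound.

F#4 B3 E3 G3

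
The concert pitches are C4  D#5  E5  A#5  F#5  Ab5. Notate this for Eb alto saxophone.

Written C4 sounds as Eb3 on the Eb alto saxophone, so concert pitches are written a major sixth up.
C4 → A4
D#5 → B#5
E5 → C#6
A#5 → F##6
F#5 → D#6
Ab5 → F6

A4 B#5 C#6 F##6 D#6 F6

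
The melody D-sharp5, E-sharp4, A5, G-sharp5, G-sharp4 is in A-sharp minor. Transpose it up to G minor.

C6 D5 Gb6 F6 F5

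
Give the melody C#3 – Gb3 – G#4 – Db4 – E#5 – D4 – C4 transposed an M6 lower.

E2 Bbb2 B3 Fb3 G#4 F3 Eb3

C#3 down a major sixth is E2.
Gb3 down a major sixth is Bbb2.
G#4 down a major sixth is B3.
Db4 down a major sixth is Fb3.
E#5: a sixth down reaches G, and 9 semitones makes it G#4.
A major sixth down from D4 gives F3.
C4 down a major sixth is Eb3.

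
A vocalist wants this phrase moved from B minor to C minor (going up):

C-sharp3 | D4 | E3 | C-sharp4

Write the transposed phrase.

D3 Eb4 F3 D4

From B up to C is a minor second; apply that to each pitch.
C#3 gives D3
D4 gives Eb4
E3 gives F3
C#4 gives D4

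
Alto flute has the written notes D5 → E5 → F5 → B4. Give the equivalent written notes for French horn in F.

E5 F#5 G5 C#5

First find concert pitch: the alto flute sounds a perfect fourth below written, so D5 E5 F5 B4 sounds A4 B4 C5 F#4.
Then write for French horn in F: it sounds a perfect fifth below written, so the part must be a perfect fifth above concert.
A4 → E5
B4 → F#5
C5 → G5
F#4 → C#5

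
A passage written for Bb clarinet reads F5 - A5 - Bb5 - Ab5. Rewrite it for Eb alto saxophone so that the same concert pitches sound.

C6 E6 F6 Eb6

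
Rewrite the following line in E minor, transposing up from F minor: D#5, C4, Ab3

F minor to E minor up is a major seventh, so every note moves up by that interval.
D#5 becomes C##6
C4 becomes B4
Ab3 becomes G4

C##6 B4 G4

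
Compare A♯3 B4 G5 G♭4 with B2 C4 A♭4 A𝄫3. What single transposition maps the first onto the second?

Take the first pair: A#3 → B2. A to B spans 7 letter names, so the interval is some kind of seventh.
B2 to A#3 is 11 semitones, which makes it a major seventh; the second version is lower, so the direction is down.
Checking another pair — Gb4 → Abb3 — gives the same interval.

down a major seventh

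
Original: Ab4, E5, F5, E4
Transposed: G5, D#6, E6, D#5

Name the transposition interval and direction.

From Ab4 to G5 is 7 letter names — a seventh of some quality.
Ab4 to G5 is 11 semitones, which makes it a major seventh; the second version is higher, so the direction is up.
Checking another pair — E4 → D#5 — gives the same interval.

up a major seventh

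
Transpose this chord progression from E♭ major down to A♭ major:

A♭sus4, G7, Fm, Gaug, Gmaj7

Dbsus4 C7 Bbm Caug Cmaj7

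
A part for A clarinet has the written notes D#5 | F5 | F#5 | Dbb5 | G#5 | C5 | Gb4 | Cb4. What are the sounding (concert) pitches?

Written C4 on the A clarinet sounds as A3, a minor third lower; apply that shift to every note.
D#5 -> B#4
F5 -> D5
F#5 -> D#5
Dbb5 -> Bbb4
G#5 -> E#5
C5 -> A4
Gb4 -> Eb4
Cb4 -> Ab3

B#4 D5 D#5 Bbb4 E#5 A4 Eb4 Ab3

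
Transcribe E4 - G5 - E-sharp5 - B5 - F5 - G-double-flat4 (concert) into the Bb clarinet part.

The Bb clarinet sounds a major second below written, so the written part must be a major second above concert — transpose each note up.
E4 gives F#4
G5 gives A5
E#5 gives F##5
B5 gives C#6
F5 gives G5
Gbb4 gives Abb4

F#4 A5 F##5 C#6 G5 Abb4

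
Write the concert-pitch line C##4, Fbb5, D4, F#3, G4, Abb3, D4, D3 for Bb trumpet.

The Bb trumpet sounds a major second below written, so the written part must be a major second above concert — transpose each note up.
C##4 gives D##4
Fbb5 gives Gbb5
D4 gives E4
F#3 gives G#3
G4 gives A4
Abb3 gives Bbb3
D4 gives E4
D3 gives E3

D##4 Gbb5 E4 G#3 A4 Bbb3 E4 E3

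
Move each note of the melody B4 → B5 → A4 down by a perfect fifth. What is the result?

B4 to E4
B5 to E5
A4 to D4

E4 E5 D4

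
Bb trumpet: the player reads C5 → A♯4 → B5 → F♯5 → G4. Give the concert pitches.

Bb4 G#4 A5 E5 F4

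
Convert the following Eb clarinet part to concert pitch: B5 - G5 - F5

D6 Bb5 Ab5

Written C4 on the Eb clarinet sounds as Eb4, a minor third higher; apply that shift to every note.
B5 -> D6
G5 -> Bb5
F5 -> Ab5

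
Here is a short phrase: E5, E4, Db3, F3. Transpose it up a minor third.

E5 to G5
E4 to G4
Db3 to Fb3
F3 to Ab3

G5 G4 Fb3 Ab3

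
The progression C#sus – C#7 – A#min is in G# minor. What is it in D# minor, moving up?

G# minor up to D# minor is a perfect fifth; each chord root moves by that interval while the quality stays the same.
C#sus: root C# up a perfect fifth → G#, giving G#sus.
C#7: root C# up a perfect fifth → G#, giving G#7.
A#min: root A# up a perfect fifth → E#, giving E#min.

G#sus G#7 E#min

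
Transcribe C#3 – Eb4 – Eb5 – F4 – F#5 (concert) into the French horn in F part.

G#3 Bb4 Bb5 C5 C#6

Written C4 sounds as F3 on the French horn in F, so concert pitches are written a perfect fifth up.
C#3 → G#3
Eb4 → Bb4
Eb5 → Bb5
F4 → C5
F#5 → C#6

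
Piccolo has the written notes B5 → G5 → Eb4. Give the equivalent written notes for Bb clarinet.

First find concert pitch: the piccolo sounds a perfect octave above written, so B5 G5 Eb4 sounds B6 G6 Eb5.
Then write for Bb clarinet: it sounds a major second below written, so the part must be a major second above concert.
B6 → C#7
G6 → A6
Eb5 → F5

C#7 A6 F5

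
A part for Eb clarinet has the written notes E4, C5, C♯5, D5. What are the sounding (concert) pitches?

Written C4 on the Eb clarinet sounds as Eb4, a minor third higher; apply that shift to every note.
E4 gives G4
C5 gives Eb5
C#5 gives E5
D5 gives F5

G4 Eb5 E5 F5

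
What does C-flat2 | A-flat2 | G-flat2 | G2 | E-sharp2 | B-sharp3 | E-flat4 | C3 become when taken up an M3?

A major third up from Cb2 gives Eb2.
A major third up from Ab2 gives C3.
Gb2 up a major third is Bb2.
G2: a third up reaches B, and 4 semitones makes it B2.
A major third up from E#2 gives G##2.
B#3 up a major third is D##4.
A major third up from Eb4 gives G4.
C3 up a major third is E3.

Eb2 C3 Bb2 B2 G##2 D##4 G4 E3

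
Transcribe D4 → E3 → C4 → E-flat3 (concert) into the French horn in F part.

Written C4 sounds as F3 on the French horn in F, so concert pitches are written a perfect fifth up.
D4 becomes A4
E3 becomes B3
C4 becomes G4
Eb3 becomes Bb3

A4 B3 G4 Bb3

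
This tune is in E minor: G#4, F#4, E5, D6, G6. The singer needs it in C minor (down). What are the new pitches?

From E down to C is a major third; apply that to each pitch.
G#4 gives E4
F#4 gives D4
E5 gives C5
D6 gives Bb5
G6 gives Eb6

E4 D4 C5 Bb5 Eb6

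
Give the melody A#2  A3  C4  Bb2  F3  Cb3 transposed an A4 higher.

D##3 D#4 F#4 E3 B3 F3

A#2 up an augmented fourth is D##3.
An augmented fourth up from A3 gives D#4.
C4 up an augmented fourth is F#4.
Bb2 up an augmented fourth is E3.
F3: a fourth up reaches B, and 6 semitones makes it B3.
Cb3: a fourth up reaches F, and 6 semitones makes it F3.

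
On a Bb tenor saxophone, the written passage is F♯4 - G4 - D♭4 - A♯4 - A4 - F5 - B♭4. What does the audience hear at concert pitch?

E3 F3 Cb3 G#3 G3 Eb4 Ab3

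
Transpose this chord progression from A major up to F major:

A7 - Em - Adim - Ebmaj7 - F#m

A major up to F major is a minor sixth; each chord root moves by that interval while the quality stays the same.
A7: root A up a minor sixth → F, giving F7.
Em: root E up a minor sixth → C, giving Cm.
Adim: root A up a minor sixth → F, giving Fdim.
Ebmaj7: root Eb up a minor sixth → Cb, giving Cbmaj7.
F#m: root F# up a minor sixth → D, giving Dm.

F7 Cm Fdim Cbmaj7 Dm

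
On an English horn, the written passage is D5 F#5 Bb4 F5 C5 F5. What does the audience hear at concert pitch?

The English horn sounds a perfect fifth below written, so transpose each written note down a perfect fifth.
D5 gives G4
F#5 gives B4
Bb4 gives Eb4
F5 gives Bb4
C5 gives F4
F5 gives Bb4

G4 B4 Eb4 Bb4 F4 Bb4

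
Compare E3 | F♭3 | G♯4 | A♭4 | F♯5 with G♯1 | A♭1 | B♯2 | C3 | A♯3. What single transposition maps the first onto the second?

down a minor thirteenth

Take the first pair: E3 → G#1. E to G spans 13 letter names, so the interval is some kind of thirteenth.
G#1 to E3 is 20 semitones, which makes it a minor thirteenth; the second version is lower, so the direction is down.
Checking another pair — F#5 → A#3 — gives the same interval.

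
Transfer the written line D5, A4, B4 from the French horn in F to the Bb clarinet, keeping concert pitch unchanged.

First find concert pitch: the French horn in F sounds a perfect fifth below written, so D5 A4 B4 sounds G4 D4 E4.
Then write for Bb clarinet: it sounds a major second below written, so the part must be a major second above concert.
G4 → A4
D4 → E4
E4 → F#4

A4 E4 F#4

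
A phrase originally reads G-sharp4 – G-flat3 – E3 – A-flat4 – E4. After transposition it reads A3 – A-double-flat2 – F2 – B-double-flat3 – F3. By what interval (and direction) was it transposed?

From G#4 to A3 is 7 letter names — a seventh of some quality.
A3 to G#4 is 11 semitones, which makes it a major seventh; the second version is lower, so the direction is down.
Checking another pair — E4 → F3 — gives the same interval.

down a major seventh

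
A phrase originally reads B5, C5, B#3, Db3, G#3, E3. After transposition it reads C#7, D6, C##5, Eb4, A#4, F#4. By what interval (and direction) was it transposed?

up a major ninth

Take the first pair: B5 → C#7. B to C spans 9 letter names, so the interval is some kind of ninth.
B5 to C#7 is 14 semitones, which makes it a major ninth; the second version is higher, so the direction is up.
Checking another pair — E3 → F#4 — gives the same interval.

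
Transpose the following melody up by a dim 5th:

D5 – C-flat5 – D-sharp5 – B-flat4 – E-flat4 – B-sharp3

D5: a fifth up reaches A, and 6 semitones makes it Ab5.
A diminished fifth up from Cb5 gives Gbb5.
D#5 up a diminished fifth is A5.
A diminished fifth up from Bb4 gives Fb5.
Eb4: a fifth up reaches B, and 6 semitones makes it Bbb4.
B#3 up a diminished fifth is F#4.

Ab5 Gbb5 A5 Fb5 Bbb4 F#4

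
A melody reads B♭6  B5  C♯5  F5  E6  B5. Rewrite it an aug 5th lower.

Ebb6 Eb5 F4 Bbb4 Ab5 Eb5

Bb6 becomes Ebb6
B5 becomes Eb5
C#5 becomes F4
F5 becomes Bbb4
E6 becomes Ab5
B5 becomes Eb5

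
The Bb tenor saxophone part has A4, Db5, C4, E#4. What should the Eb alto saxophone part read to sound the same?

First find concert pitch: the Bb tenor saxophone sounds a major ninth below written, so A4 Db5 C4 E#4 sounds G3 Cb4 Bb2 D#3.
Then write for Eb alto saxophone: it sounds a major sixth below written, so the part must be a major sixth above concert.
G3 → E4
Cb4 → Ab4
Bb2 → G3
D#3 → B#3

E4 Ab4 G3 B#3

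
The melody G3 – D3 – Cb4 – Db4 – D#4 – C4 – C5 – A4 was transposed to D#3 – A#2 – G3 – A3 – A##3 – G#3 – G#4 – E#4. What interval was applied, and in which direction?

down a diminished fourth

Take the first pair: G3 → D#3. G to D spans 4 letter names, so the interval is some kind of fourth.
D#3 to G3 is 4 semitones, which makes it a diminished fourth; the second version is lower, so the direction is down.
Checking another pair — A4 → E#4 — gives the same interval.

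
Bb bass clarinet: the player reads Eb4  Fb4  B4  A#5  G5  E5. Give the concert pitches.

Db3 Ebb3 A3 G#4 F4 D4

The Bb bass clarinet sounds a major ninth below written, so transpose each written note down a major ninth.
Eb4 -> Db3
Fb4 -> Ebb3
B4 -> A3
A#5 -> G#4
G5 -> F4
E5 -> D4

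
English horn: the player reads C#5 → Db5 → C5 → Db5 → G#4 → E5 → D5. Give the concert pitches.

F#4 Gb4 F4 Gb4 C#4 A4 G4

Written C4 on the English horn sounds as F3, a perfect fifth lower; apply that shift to every note.
C#5 -> F#4
Db5 -> Gb4
C5 -> F4
Db5 -> Gb4
G#4 -> C#4
E5 -> A4
D5 -> G4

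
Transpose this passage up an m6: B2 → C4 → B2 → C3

G3 Ab4 G3 Ab3

B2 gives G3
C4 gives Ab4
B2 gives G3
C3 gives Ab3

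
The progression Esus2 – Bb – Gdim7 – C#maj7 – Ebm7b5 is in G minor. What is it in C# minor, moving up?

G minor up to C# minor is an augmented fourth; each chord root moves by that interval while the quality stays the same.
Esus2: root E up an augmented fourth → A#, giving A#sus2.
Bb: root Bb up an augmented fourth → E, giving E.
Gdim7: root G up an augmented fourth → C#, giving C#dim7.
C#maj7: root C# up an augmented fourth → F##, giving F##maj7.
Ebm7b5: root Eb up an augmented fourth → A, giving Am7b5.

A#sus2 E C#dim7 F##maj7 Am7b5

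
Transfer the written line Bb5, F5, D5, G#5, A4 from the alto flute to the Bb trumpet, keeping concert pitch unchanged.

First find concert pitch: the alto flute sounds a perfect fourth below written, so Bb5 F5 D5 G#5 A4 sounds F5 C5 A4 D#5 E4.
Then write for Bb trumpet: it sounds a major second below written, so the part must be a major second above concert.
F5 → G5
C5 → D5
A4 → B4
D#5 → E#5
E4 → F#4

G5 D5 B4 E#5 F#4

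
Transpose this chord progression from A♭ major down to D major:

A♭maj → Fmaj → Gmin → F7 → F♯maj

Dmaj Bmaj C#min B7 B#maj

A♭ major down to D major is a diminished fifth; each chord root moves by that interval while the quality stays the same.
A♭maj: root A♭ down a diminished fifth → D, giving Dmaj.
Fmaj: root F down a diminished fifth → B, giving Bmaj.
Gmin: root G down a diminished fifth → C#, giving C#min.
F7: root F down a diminished fifth → B, giving B7.
F♯maj: root F♯ down a diminished fifth → B#, giving B#maj.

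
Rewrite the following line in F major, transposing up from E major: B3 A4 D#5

C4 Bb4 E5

E major to F major up is a minor second, so every note moves up by that interval.
B3 gives C4
A4 gives Bb4
D#5 gives E5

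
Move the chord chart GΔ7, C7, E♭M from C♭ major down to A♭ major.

C♭ major down to A♭ major is a minor third; each chord root moves by that interval while the quality stays the same.
GΔ7: root G down a minor third → E, giving EΔ7.
C7: root C down a minor third → A, giving A7.
E♭M: root E♭ down a minor third → C, giving CM.

EΔ7 A7 CM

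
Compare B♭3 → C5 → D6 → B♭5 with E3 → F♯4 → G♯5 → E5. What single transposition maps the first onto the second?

From Bb3 to E3 is 5 letter names — a fifth of some quality.
E3 to Bb3 is 6 semitones, which makes it a diminished fifth; the second version is lower, so the direction is down.
Checking another pair — Bb5 → E5 — gives the same interval.

down a diminished fifth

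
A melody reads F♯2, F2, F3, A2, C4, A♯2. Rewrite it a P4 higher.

B2 Bb2 Bb3 D3 F4 D#3

F#2: a fourth up reaches B, and 5 semitones makes it B2.
F2 up a perfect fourth is Bb2.
A perfect fourth up from F3 gives Bb3.
A2: a fourth up reaches D, and 5 semitones makes it D3.
C4: a fourth up reaches F, and 5 semitones makes it F4.
A perfect fourth up from A#2 gives D#3.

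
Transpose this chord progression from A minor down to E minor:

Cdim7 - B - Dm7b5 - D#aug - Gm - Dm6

Gdim7 F# Am7b5 A#aug Dm Am6

A minor down to E minor is a perfect fourth; each chord root moves by that interval while the quality stays the same.
Cdim7: root C down a perfect fourth → G, giving Gdim7.
B: root B down a perfect fourth → F#, giving F#.
Dm7b5: root D down a perfect fourth → A, giving Am7b5.
D#aug: root D# down a perfect fourth → A#, giving A#aug.
Gm: root G down a perfect fourth → D, giving Dm.
Dm6: root D down a perfect fourth → A, giving Am6.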